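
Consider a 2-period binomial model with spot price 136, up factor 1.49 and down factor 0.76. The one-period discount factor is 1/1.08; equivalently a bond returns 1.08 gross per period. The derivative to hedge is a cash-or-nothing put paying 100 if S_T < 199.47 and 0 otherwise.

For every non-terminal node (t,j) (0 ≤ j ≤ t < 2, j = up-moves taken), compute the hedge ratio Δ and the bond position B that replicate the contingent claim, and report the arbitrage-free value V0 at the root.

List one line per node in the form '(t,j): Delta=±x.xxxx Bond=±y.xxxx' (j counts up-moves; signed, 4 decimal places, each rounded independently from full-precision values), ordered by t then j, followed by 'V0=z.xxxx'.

(0,0): Delta=-0.4088 Bond=124.8603
(1,0): Delta=0.0000 Bond=92.5926
(1,1): Delta=-0.6760 Bond=188.9904
V0=69.2596

The replicating-portfolio and risk-neutral prices coincide; use p* = (1.08−0.76)/(1.49−0.76) = 0.4384 for the latter.
Terminal values V(2,·): V(2,0)=100.0000, V(2,1)=100.0000, V(2,2)=0.0000
  t=1,j=0: stock 103.3600 → up 154.0064 (V=100.0000), down 78.5536 (V=100.0000). Price 92.5926; hedge Δ=0.0000, bond B=92.5926.
  t=1,j=1: stock 202.6400 → up 301.9336 (V=0.0000), down 154.0064 (V=100.0000). Price 52.0041; hedge Δ=-0.6760, bond B=188.9904.
  t=0,j=0: stock 136.0000 → up 202.6400 (V=52.0041), down 103.3600 (V=92.5926). Price 69.2596; hedge Δ=-0.4088, bond B=124.8603.
Self-financing check: at every node Δ·S+B equals the discounted successor values.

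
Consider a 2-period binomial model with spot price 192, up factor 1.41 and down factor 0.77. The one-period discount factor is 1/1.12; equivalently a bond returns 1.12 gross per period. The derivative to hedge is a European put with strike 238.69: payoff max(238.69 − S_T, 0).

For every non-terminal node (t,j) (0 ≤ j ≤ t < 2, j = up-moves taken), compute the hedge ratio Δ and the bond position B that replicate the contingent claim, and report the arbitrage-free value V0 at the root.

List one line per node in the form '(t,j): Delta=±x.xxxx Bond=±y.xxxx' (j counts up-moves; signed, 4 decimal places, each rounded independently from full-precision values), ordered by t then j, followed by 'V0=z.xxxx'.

No-arbitrage ⇒ martingale measure with p* = (R−d)/(u−d) = 0.5469.
Terminal payoffs: V(2,0)=124.8532, V(2,1)=30.2356, V(2,2)=0.0000
  t=1,j=0: stock 147.8400 → up 208.4544 (V=30.2356), down 113.8368 (V=124.8532). Price 65.2761; hedge Δ=-1.0000, bond B=213.1161.
  t=1,j=1: stock 270.7200 → up 381.7152 (V=0.0000), down 208.4544 (V=30.2356). Price 12.2326; hedge Δ=-0.1745, bond B=59.4757.
  t=0,j=0: stock 192.0000 → up 270.7200 (V=12.2326), down 147.8400 (V=65.2761). Price 32.3821; hedge Δ=-0.4317, bond B=115.2625.
The time-0 hedge costs 32.3821, which is the no-arbitrage price.

(0,0): Delta=-0.4317 Bond=115.2625
(1,0): Delta=-1.0000 Bond=213.1161
(1,1): Delta=-0.1745 Bond=59.4757
V0=32.3821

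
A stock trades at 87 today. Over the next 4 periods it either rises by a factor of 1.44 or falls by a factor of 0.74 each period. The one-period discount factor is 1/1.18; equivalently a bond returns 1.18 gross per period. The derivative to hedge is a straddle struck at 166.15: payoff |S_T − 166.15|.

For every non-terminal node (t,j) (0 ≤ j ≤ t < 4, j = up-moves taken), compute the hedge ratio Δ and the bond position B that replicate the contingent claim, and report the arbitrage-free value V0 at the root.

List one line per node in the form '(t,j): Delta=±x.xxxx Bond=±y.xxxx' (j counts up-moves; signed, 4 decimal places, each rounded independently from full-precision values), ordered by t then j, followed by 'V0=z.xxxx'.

Under the risk-neutral measure, an up-move has probability p* = (R−d)/(u−d) = 0.6286 and values discount at R = 1.18.
Terminal payoffs: V(4,0)=140.0617, V(4,1)=115.3835, V(4,2)=67.3612, V(4,3)=26.0876, V(4,4)=207.9341
Node (3,0) S=35.2545: V=(p*·115.3835+(1−p*)·140.0617)/1.18=105.5506; Δ=(115.3835−140.0617)/(50.7665−26.0883)=-1.0000; B=V−Δ·S=140.8051
Node (3,1) S=68.6033: V=(p*·67.3612+(1−p*)·115.3835)/1.18=72.2018; Δ=(67.3612−115.3835)/(98.7888−50.7665)=-1.0000; B=V−Δ·S=140.8051
Node (3,2) S=133.4984: V=(p*·26.0876+(1−p*)·67.3612)/1.18=35.0999; Δ=(26.0876−67.3612)/(192.2376−98.7888)=-0.4417; B=V−Δ·S=94.0621
Node (3,3) S=259.7806: V=(p*·207.9341+(1−p*)·26.0876)/1.18=118.9755; Δ=(207.9341−26.0876)/(374.0841−192.2376)=1.0000; B=V−Δ·S=-140.8051
Node (2,0) S=47.6412: V=(p*·72.2018+(1−p*)·105.5506)/1.18=71.6851; Δ=(72.2018−105.5506)/(68.6033−35.2545)=-1.0000; B=V−Δ·S=119.3263
Node (2,1) S=92.7072: V=(p*·35.0999+(1−p*)·72.2018)/1.18=41.4242; Δ=(35.0999−72.2018)/(133.4984−68.6033)=-0.5717; B=V−Δ·S=94.4269
Node (2,2) S=180.4032: V=(p*·118.9755+(1−p*)·35.0999)/1.18=74.4252; Δ=(118.9755−35.0999)/(259.7806−133.4984)=0.6642; B=V−Δ·S=-45.3972
Node (1,0) S=64.3800: V=(p*·41.4242+(1−p*)·71.6851)/1.18=44.6305; Δ=(41.4242−71.6851)/(92.7072−47.6412)=-0.6715; B=V−Δ·S=87.8604
Node (1,1) S=125.2800: V=(p*·74.4252+(1−p*)·41.4242)/1.18=52.6845; Δ=(74.4252−41.4242)/(180.4032−92.7072)=0.3763; B=V−Δ·S=5.5402
Node (0,0) S=87.0000: V=(p*·52.6845+(1−p*)·44.6305)/1.18=42.1127; Δ=(52.6845−44.6305)/(125.2800−64.3800)=0.1322; B=V−Δ·S=30.6070
Check: Δ(0,0)·S0 + B(0,0) = 42.1127 = V0.

(0,0): Delta=0.1322 Bond=30.6070
(1,0): Delta=-0.6715 Bond=87.8604
(1,1): Delta=0.3763 Bond=5.5402
(2,0): Delta=-1.0000 Bond=119.3263
(2,1): Delta=-0.5717 Bond=94.4269
(2,2): Delta=0.6642 Bond=-45.3972
(3,0): Delta=-1.0000 Bond=140.8051
(3,1): Delta=-1.0000 Bond=140.8051
(3,2): Delta=-0.4417 Bond=94.0621
(3,3): Delta=1.0000 Bond=-140.8051
V0=42.1127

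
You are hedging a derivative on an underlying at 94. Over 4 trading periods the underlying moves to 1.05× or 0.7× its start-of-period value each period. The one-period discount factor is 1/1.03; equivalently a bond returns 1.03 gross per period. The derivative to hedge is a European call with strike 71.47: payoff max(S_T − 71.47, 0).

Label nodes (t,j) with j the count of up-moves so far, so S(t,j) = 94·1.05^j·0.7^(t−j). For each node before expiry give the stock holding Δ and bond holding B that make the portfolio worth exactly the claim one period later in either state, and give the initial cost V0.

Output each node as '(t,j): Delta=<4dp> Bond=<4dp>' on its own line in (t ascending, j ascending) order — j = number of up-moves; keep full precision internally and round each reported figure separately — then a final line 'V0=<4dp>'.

(0,0): Delta=0.9079 Bond=-54.4979
(1,0): Delta=0.1711 Bond=-7.6501
(1,1): Delta=0.9377 Bond=-59.0712
(2,0): Delta=0.0000 Bond=0.0000
(2,1): Delta=0.1780 Bond=-8.3572
(2,2): Delta=0.9684 Bond=-64.0243
(3,0): Delta=0.0000 Bond=0.0000
(3,1): Delta=0.0000 Bond=0.0000
(3,2): Delta=0.1852 Bond=-9.1296
(3,3): Delta=1.0000 Bond=-69.3883
V0=30.8440

Under the risk-neutral measure, an up-move has probability p* = (R−d)/(u−d) = 0.9429 and values discount at R = 1.03.
Payoff layer (t=4): V(4,0)=0.0000, V(4,1)=0.0000, V(4,2)=0.0000, V(4,3)=4.7017, V(4,4)=42.7876
  t=3,j=0: stock 32.2420 → up 33.8541 (V=0.0000), down 22.5694 (V=0.0000). Price 0.0000; hedge Δ=0.0000, bond B=0.0000.
  t=3,j=1: stock 48.3630 → up 50.7811 (V=0.0000), down 33.8541 (V=0.0000). Price 0.0000; hedge Δ=0.0000, bond B=0.0000.
  t=3,j=2: stock 72.5445 → up 76.1717 (V=4.7017), down 50.7811 (V=0.0000). Price 4.3039; hedge Δ=0.1852, bond B=-9.1296.
  t=3,j=3: stock 108.8168 → up 114.2576 (V=42.7876), down 76.1717 (V=4.7017). Price 39.4284; hedge Δ=1.0000, bond B=-69.3883.
  t=2,j=0: stock 46.0600 → up 48.3630 (V=0.0000), down 32.2420 (V=0.0000). Price 0.0000; hedge Δ=0.0000, bond B=0.0000.
  t=2,j=1: stock 69.0900 → up 72.5445 (V=4.3039), down 48.3630 (V=0.0000). Price 3.9398; hedge Δ=0.1780, bond B=-8.3572.
  t=2,j=2: stock 103.6350 → up 108.8168 (V=39.4284), down 72.5445 (V=4.3039). Price 36.3313; hedge Δ=0.9684, bond B=-64.0243.
  t=1,j=0: stock 65.8000 → up 69.0900 (V=3.9398), down 46.0600 (V=0.0000). Price 3.6065; hedge Δ=0.1711, bond B=-7.6501.
  t=1,j=1: stock 98.7000 → up 103.6350 (V=36.3313), down 69.0900 (V=3.9398). Price 33.4761; hedge Δ=0.9377, bond B=-59.0712.
  t=0,j=0: stock 94.0000 → up 98.7000 (V=33.4761), down 65.8000 (V=3.6065). Price 30.8440; hedge Δ=0.9079, bond B=-54.4979.
The time-0 hedge costs 30.8440, which is the no-arbitrage price.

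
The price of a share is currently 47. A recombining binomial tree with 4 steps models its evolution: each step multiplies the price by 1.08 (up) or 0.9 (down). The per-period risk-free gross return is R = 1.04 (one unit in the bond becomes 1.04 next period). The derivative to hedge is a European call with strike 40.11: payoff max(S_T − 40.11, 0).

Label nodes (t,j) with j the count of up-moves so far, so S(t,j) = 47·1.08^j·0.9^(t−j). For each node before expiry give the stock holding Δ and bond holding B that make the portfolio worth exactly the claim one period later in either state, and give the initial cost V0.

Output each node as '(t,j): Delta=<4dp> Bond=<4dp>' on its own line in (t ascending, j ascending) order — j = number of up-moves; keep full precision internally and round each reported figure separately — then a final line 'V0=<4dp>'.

Risk-neutral probability p* = (R−d)/(u−d) = (1.04−0.9)/(1.08−0.9) = 0.7778.
Payoff layer (t=4): V(4,0)=0.0000, V(4,1)=0.0000, V(4,2)=4.2948, V(4,3)=13.1758, V(4,4)=23.8330
Node (3,0) S=34.2630: V=(p*·0.0000+(1−p*)·0.0000)/1.04=0.0000; Δ=(0.0000−0.0000)/(37.0040−30.8367)=0.0000; B=V−Δ·S=0.0000
Node (3,1) S=41.1156: V=(p*·4.2948+(1−p*)·0.0000)/1.04=3.2120; Δ=(4.2948−0.0000)/(44.4048−37.0040)=0.5803; B=V−Δ·S=-20.6483
Node (3,2) S=49.3387: V=(p*·13.1758+(1−p*)·4.2948)/1.04=10.7714; Δ=(13.1758−4.2948)/(53.2858−44.4048)=1.0000; B=V−Δ·S=-38.5673
Node (3,3) S=59.2065: V=(p*·23.8330+(1−p*)·13.1758)/1.04=20.6392; Δ=(23.8330−13.1758)/(63.9430−53.2858)=1.0000; B=V−Δ·S=-38.5673
Node (2,0) S=38.0700: V=(p*·3.2120+(1−p*)·0.0000)/1.04=2.4021; Δ=(3.2120−0.0000)/(41.1156−34.2630)=0.4687; B=V−Δ·S=-15.4421
Node (2,1) S=45.6840: V=(p*·10.7714+(1−p*)·3.2120)/1.04=8.7419; Δ=(10.7714−3.2120)/(49.3387−41.1156)=0.9193; B=V−Δ·S=-33.2551
Node (2,2) S=54.8208: V=(p*·20.6392+(1−p*)·10.7714)/1.04=17.7369; Δ=(20.6392−10.7714)/(59.2065−49.3387)=1.0000; B=V−Δ·S=-37.0839
Node (1,0) S=42.3000: V=(p*·8.7419+(1−p*)·2.4021)/1.04=7.0510; Δ=(8.7419−2.4021)/(45.6840−38.0700)=0.8326; B=V−Δ·S=-28.1699
Node (1,1) S=50.7600: V=(p*·17.7369+(1−p*)·8.7419)/1.04=15.1327; Δ=(17.7369−8.7419)/(54.8208−45.6840)=0.9845; B=V−Δ·S=-34.8395
Node (0,0) S=47.0000: V=(p*·15.1327+(1−p*)·7.0510)/1.04=12.8238; Δ=(15.1327−7.0510)/(50.7600−42.3000)=0.9553; B=V−Δ·S=-32.0744
Check: Δ(0,0)·S0 + B(0,0) = 12.8238 = V0.

(0,0): Delta=0.9553 Bond=-32.0744
(1,0): Delta=0.8326 Bond=-28.1699
(1,1): Delta=0.9845 Bond=-34.8395
(2,0): Delta=0.4687 Bond=-15.4421
(2,1): Delta=0.9193 Bond=-33.2551
(2,2): Delta=1.0000 Bond=-37.0839
(3,0): Delta=0.0000 Bond=0.0000
(3,1): Delta=0.5803 Bond=-20.6483
(3,2): Delta=1.0000 Bond=-38.5673
(3,3): Delta=1.0000 Bond=-38.5673
V0=12.8238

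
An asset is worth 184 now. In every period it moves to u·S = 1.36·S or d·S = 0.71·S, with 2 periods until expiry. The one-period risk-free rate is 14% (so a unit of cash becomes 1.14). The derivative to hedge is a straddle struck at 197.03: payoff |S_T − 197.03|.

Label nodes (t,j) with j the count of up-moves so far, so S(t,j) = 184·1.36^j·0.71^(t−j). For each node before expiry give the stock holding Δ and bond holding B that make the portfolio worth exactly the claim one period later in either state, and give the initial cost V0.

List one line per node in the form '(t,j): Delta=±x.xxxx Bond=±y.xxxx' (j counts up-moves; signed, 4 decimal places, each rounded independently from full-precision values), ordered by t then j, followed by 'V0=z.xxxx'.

The replicating-portfolio and risk-neutral prices coincide; use p* = (1.14−0.71)/(1.36−0.71) = 0.6615 for the latter.
Terminal values V(2,·): V(2,0)=104.2756, V(2,1)=19.3596, V(2,2)=143.2964
(1,0): S=130.6400. Δ = (V_up−V_dn)/(S_up−S_dn) = (19.3596−104.2756)/(177.6704−92.7544) = -1.0000. V = [p*·19.3596 + (1−p*)·104.2756]/1.14 = 42.1933. B = V − Δ·S = 172.8333.
(1,1): S=250.2400. Δ = (V_up−V_dn)/(S_up−S_dn) = (143.2964−19.3596)/(340.3264−177.6704) = 0.7620. V = [p*·143.2964 + (1−p*)·19.3596]/1.14 = 88.9022. B = V − Δ·S = -101.7698.
(0,0): S=184.0000. Δ = (V_up−V_dn)/(S_up−S_dn) = (88.9022−42.1933)/(250.2400−130.6400) = 0.3905. V = [p*·88.9022 + (1−p*)·42.1933]/1.14 = 64.1167. B = V − Δ·S = -7.7431.
Each (Δ,B) replicates both successor values, so the strategy is self-financing and V0 is arbitrage-free.

(0,0): Delta=0.3905 Bond=-7.7431
(1,0): Delta=-1.0000 Bond=172.8333
(1,1): Delta=0.7620 Bond=-101.7698
V0=64.1167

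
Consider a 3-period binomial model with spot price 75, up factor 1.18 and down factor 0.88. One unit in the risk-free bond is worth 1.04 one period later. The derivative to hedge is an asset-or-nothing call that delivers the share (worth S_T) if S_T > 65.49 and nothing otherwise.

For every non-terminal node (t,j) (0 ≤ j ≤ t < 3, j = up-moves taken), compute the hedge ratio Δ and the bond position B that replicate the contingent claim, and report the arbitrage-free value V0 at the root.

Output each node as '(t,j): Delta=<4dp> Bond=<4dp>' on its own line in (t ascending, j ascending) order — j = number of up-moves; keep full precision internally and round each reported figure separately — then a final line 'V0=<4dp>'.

(0,0): Delta=1.4574 Bond=-38.9210
(1,0): Delta=2.1583 Bond=-86.7381
(1,1): Delta=1.0000 Bond=0.0000
(2,0): Delta=3.9333 Bond=-193.3022
(2,1): Delta=1.0000 Bond=0.0000
(2,2): Delta=1.0000 Bond=0.0000
V0=70.3823

No-arbitrage ⇒ martingale measure with p* = (R−d)/(u−d) = 0.5333.
Payoff layer (t=3): V(3,0)=0.0000, V(3,1)=68.5344, V(3,2)=91.8984, V(3,3)=123.2274
Node (2,0) S=58.0800: V=(p*·68.5344+(1−p*)·0.0000)/1.04=35.1458; Δ=(68.5344−0.0000)/(68.5344−51.1104)=3.9333; B=V−Δ·S=-193.3022
Node (2,1) S=77.8800: V=(p*·91.8984+(1−p*)·68.5344)/1.04=77.8800; Δ=(91.8984−68.5344)/(91.8984−68.5344)=1.0000; B=V−Δ·S=0.0000
Node (2,2) S=104.4300: V=(p*·123.2274+(1−p*)·91.8984)/1.04=104.4300; Δ=(123.2274−91.8984)/(123.2274−91.8984)=1.0000; B=V−Δ·S=0.0000
Node (1,0) S=66.0000: V=(p*·77.8800+(1−p*)·35.1458)/1.04=55.7090; Δ=(77.8800−35.1458)/(77.8800−58.0800)=2.1583; B=V−Δ·S=-86.7381
Node (1,1) S=88.5000: V=(p*·104.4300+(1−p*)·77.8800)/1.04=88.5000; Δ=(104.4300−77.8800)/(104.4300−77.8800)=1.0000; B=V−Δ·S=0.0000
Node (0,0) S=75.0000: V=(p*·88.5000+(1−p*)·55.7090)/1.04=70.3823; Δ=(88.5000−55.7090)/(88.5000−66.0000)=1.4574; B=V−Δ·S=-38.9210
The time-0 hedge costs 70.3823, which is the no-arbitrage price.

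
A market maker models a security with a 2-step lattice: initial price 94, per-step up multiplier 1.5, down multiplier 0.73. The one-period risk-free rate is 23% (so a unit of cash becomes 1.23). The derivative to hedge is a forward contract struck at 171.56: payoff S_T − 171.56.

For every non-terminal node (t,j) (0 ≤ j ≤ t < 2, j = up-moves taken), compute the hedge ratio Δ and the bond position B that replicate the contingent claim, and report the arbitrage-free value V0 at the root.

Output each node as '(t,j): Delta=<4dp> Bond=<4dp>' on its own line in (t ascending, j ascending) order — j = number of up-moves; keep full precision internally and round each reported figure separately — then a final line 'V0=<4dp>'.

The replicating-portfolio and risk-neutral prices coincide; use p* = (1.23−0.73)/(1.5−0.73) = 0.6494 for the latter.
Payoff layer (t=2): V(2,0)=-121.4674, V(2,1)=-68.6300, V(2,2)=39.9400
  t=1,j=0: stock 68.6200 → up 102.9300 (V=-68.6300), down 50.0926 (V=-121.4674). Price -70.8597; hedge Δ=1.0000, bond B=-139.4797.
  t=1,j=1: stock 141.0000 → up 211.5000 (V=39.9400), down 102.9300 (V=-68.6300). Price 1.5203; hedge Δ=1.0000, bond B=-139.4797.
  t=0,j=0: stock 94.0000 → up 141.0000 (V=1.5203), down 68.6200 (V=-70.8597). Price -19.3981; hedge Δ=1.0000, bond B=-113.3981.
Each (Δ,B) replicates both successor values, so the strategy is self-financing and V0 is arbitrage-free.

(0,0): Delta=1.0000 Bond=-113.3981
(1,0): Delta=1.0000 Bond=-139.4797
(1,1): Delta=1.0000 Bond=-139.4797
V0=-19.3981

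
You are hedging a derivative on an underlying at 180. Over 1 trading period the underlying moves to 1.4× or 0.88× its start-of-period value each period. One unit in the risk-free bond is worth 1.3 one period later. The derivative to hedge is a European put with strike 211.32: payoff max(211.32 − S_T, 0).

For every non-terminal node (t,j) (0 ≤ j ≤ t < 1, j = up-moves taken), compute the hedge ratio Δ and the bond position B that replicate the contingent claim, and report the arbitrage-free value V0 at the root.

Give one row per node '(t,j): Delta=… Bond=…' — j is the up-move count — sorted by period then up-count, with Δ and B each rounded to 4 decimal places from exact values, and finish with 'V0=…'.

Under the risk-neutral measure, an up-move has probability p* = (R−d)/(u−d) = 0.8077 and values discount at R = 1.3.
Terminal payoffs: V(1,0)=52.9200, V(1,1)=0.0000
(0,0): S=180.0000. Δ = (V_up−V_dn)/(S_up−S_dn) = (0.0000−52.9200)/(252.0000−158.4000) = -0.5654. V = [p*·0.0000 + (1−p*)·52.9200]/1.3 = 7.8284. B = V − Δ·S = 109.5976.
Self-financing check: at every node Δ·S+B equals the discounted successor values.

(0,0): Delta=-0.5654 Bond=109.5976
V0=7.8284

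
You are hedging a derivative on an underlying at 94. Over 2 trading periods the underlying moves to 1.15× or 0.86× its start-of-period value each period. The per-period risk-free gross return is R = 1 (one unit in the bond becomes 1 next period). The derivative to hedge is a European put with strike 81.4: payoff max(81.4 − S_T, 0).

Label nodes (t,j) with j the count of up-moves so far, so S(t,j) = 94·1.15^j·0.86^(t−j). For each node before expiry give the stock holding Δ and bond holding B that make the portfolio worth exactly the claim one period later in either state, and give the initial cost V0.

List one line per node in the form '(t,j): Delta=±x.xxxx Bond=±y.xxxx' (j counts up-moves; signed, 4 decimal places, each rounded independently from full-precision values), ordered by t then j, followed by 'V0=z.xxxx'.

Risk-neutral probability p* = (R−d)/(u−d) = (1−0.86)/(1.15−0.86) = 0.4828.
Terminal payoffs: V(2,0)=11.8776, V(2,1)=0.0000, V(2,2)=0.0000
(1,0): S=80.8400. Δ = (V_up−V_dn)/(S_up−S_dn) = (0.0000−11.8776)/(92.9660−69.5224) = -0.5066. V = [p*·0.0000 + (1−p*)·11.8776]/1 = 6.1436. B = V − Δ·S = 47.1008.
(1,1): S=108.1000. Δ = (V_up−V_dn)/(S_up−S_dn) = (0.0000−0.0000)/(124.3150−92.9660) = 0.0000. V = [p*·0.0000 + (1−p*)·0.0000]/1 = 0.0000. B = V − Δ·S = 0.0000.
(0,0): S=94.0000. Δ = (V_up−V_dn)/(S_up−S_dn) = (0.0000−6.1436)/(108.1000−80.8400) = -0.2254. V = [p*·0.0000 + (1−p*)·6.1436]/1 = 3.1777. B = V − Δ·S = 24.3625.
Check: Δ(0,0)·S0 + B(0,0) = 3.1777 = V0.

(0,0): Delta=-0.2254 Bond=24.3625
(1,0): Delta=-0.5066 Bond=47.1008
(1,1): Delta=0.0000 Bond=0.0000
V0=3.1777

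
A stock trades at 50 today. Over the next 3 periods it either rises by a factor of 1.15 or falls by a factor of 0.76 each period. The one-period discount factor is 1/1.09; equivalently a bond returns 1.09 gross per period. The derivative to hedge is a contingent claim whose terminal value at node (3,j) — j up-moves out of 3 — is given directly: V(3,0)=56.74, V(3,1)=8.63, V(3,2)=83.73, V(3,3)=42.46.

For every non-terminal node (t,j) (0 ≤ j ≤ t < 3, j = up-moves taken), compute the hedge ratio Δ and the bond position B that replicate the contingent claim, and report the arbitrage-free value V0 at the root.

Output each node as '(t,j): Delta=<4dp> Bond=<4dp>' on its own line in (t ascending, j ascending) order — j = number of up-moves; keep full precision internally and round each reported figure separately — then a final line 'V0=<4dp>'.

The replicating-portfolio and risk-neutral prices coincide; use p* = (1.09−0.76)/(1.15−0.76) = 0.8462 for the latter.
Terminal values V(3,·): V(3,0)=56.7400, V(3,1)=8.6300, V(3,2)=83.7300, V(3,3)=42.4600
Node (2,0) S=28.8800: V=(p*·8.6300+(1−p*)·56.7400)/1.09=14.7078; Δ=(8.6300−56.7400)/(33.2120−21.9488)=-4.2714; B=V−Δ·S=138.0668
Node (2,1) S=43.7000: V=(p*·83.7300+(1−p*)·8.6300)/1.09=66.2167; Δ=(83.7300−8.6300)/(50.2550−33.2120)=4.4065; B=V−Δ·S=-126.3474
Node (2,2) S=66.1250: V=(p*·42.4600+(1−p*)·83.7300)/1.09=44.7791; Δ=(42.4600−83.7300)/(76.0437−50.2550)=-1.6003; B=V−Δ·S=150.5996
Node (1,0) S=38.0000: V=(p*·66.2167+(1−p*)·14.7078)/1.09=53.4791; Δ=(66.2167−14.7078)/(43.7000−28.8800)=3.4756; B=V−Δ·S=-78.5948
Node (1,1) S=57.5000: V=(p*·44.7791+(1−p*)·66.2167)/1.09=44.1075; Δ=(44.7791−66.2167)/(66.1250−43.7000)=-0.9560; B=V−Δ·S=99.0756
Node (0,0) S=50.0000: V=(p*·44.1075+(1−p*)·53.4791)/1.09=41.7883; Δ=(44.1075−53.4791)/(57.5000−38.0000)=-0.4806; B=V−Δ·S=65.8181
Self-financing check: at every node Δ·S+B equals the discounted successor values.

(0,0): Delta=-0.4806 Bond=65.8181
(1,0): Delta=3.4756 Bond=-78.5948
(1,1): Delta=-0.9560 Bond=99.0756
(2,0): Delta=-4.2714 Bond=138.0668
(2,1): Delta=4.4065 Bond=-126.3474
(2,2): Delta=-1.6003 Bond=150.5996
V0=41.7883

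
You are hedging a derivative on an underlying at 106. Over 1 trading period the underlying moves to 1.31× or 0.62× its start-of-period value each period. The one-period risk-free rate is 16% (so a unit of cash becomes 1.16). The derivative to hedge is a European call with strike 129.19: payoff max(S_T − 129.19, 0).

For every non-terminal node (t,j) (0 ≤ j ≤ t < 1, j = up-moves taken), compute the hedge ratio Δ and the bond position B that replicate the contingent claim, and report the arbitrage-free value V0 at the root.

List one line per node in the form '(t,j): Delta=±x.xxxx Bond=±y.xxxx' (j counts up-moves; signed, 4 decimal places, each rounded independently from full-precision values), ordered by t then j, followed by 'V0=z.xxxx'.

Under the risk-neutral measure, an up-move has probability p* = (R−d)/(u−d) = 0.7826 and values discount at R = 1.16.
Payoff layer (t=1): V(1,0)=0.0000, V(1,1)=9.6700
(0,0): S=106.0000. Δ = (V_up−V_dn)/(S_up−S_dn) = (9.6700−0.0000)/(138.8600−65.7200) = 0.1322. V = [p*·9.6700 + (1−p*)·0.0000]/1.16 = 6.5240. B = V − Δ·S = -7.4905.
The time-0 hedge costs 6.5240, which is the no-arbitrage price.

(0,0): Delta=0.1322 Bond=-7.4905
V0=6.5240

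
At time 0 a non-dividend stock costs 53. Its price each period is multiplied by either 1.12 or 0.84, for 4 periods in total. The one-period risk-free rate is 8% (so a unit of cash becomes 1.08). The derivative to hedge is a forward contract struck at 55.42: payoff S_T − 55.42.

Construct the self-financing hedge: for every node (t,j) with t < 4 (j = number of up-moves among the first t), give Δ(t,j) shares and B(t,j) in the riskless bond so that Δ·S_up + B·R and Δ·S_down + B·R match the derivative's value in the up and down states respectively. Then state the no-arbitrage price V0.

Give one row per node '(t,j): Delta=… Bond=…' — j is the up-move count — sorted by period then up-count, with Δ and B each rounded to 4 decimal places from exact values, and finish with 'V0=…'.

Under the risk-neutral measure, an up-move has probability p* = (R−d)/(u−d) = 0.8571 and values discount at R = 1.08.
At expiry t=4: V(4,0)=-29.0328, V(4,1)=-20.2371, V(4,2)=-8.5095, V(4,3)=7.1274, V(4,4)=27.9765
(3,0): S=31.4133. Δ = (V_up−V_dn)/(S_up−S_dn) = (-20.2371−-29.0328)/(35.1829−26.3872) = 1.0000. V = [p*·-20.2371 + (1−p*)·-29.0328]/1.08 = -19.9015. B = V − Δ·S = -51.3148.
(3,1): S=41.8844. Δ = (V_up−V_dn)/(S_up−S_dn) = (-8.5095−-20.2371)/(46.9105−35.1829) = 1.0000. V = [p*·-8.5095 + (1−p*)·-20.2371]/1.08 = -9.4304. B = V − Δ·S = -51.3148.
(3,2): S=55.8459. Δ = (V_up−V_dn)/(S_up−S_dn) = (7.1274−-8.5095)/(62.5474−46.9105) = 1.0000. V = [p*·7.1274 + (1−p*)·-8.5095]/1.08 = 4.5311. B = V − Δ·S = -51.3148.
(3,3): S=74.4612. Δ = (V_up−V_dn)/(S_up−S_dn) = (27.9765−7.1274)/(83.3965−62.5474) = 1.0000. V = [p*·27.9765 + (1−p*)·7.1274]/1.08 = 23.1464. B = V − Δ·S = -51.3148.
(2,0): S=37.3968. Δ = (V_up−V_dn)/(S_up−S_dn) = (-9.4304−-19.9015)/(41.8844−31.4133) = 1.0000. V = [p*·-9.4304 + (1−p*)·-19.9015]/1.08 = -10.1169. B = V − Δ·S = -47.5137.
(2,1): S=49.8624. Δ = (V_up−V_dn)/(S_up−S_dn) = (4.5311−-9.4304)/(55.8459−41.8844) = 1.0000. V = [p*·4.5311 + (1−p*)·-9.4304]/1.08 = 2.3487. B = V − Δ·S = -47.5137.
(2,2): S=66.4832. Δ = (V_up−V_dn)/(S_up−S_dn) = (23.1464−4.5311)/(74.4612−55.8459) = 1.0000. V = [p*·23.1464 + (1−p*)·4.5311]/1.08 = 18.9695. B = V − Δ·S = -47.5137.
(1,0): S=44.5200. Δ = (V_up−V_dn)/(S_up−S_dn) = (2.3487−-10.1169)/(49.8624−37.3968) = 1.0000. V = [p*·2.3487 + (1−p*)·-10.1169]/1.08 = 0.5258. B = V − Δ·S = -43.9942.
(1,1): S=59.3600. Δ = (V_up−V_dn)/(S_up−S_dn) = (18.9695−2.3487)/(66.4832−49.8624) = 1.0000. V = [p*·18.9695 + (1−p*)·2.3487]/1.08 = 15.3658. B = V − Δ·S = -43.9942.
(0,0): S=53.0000. Δ = (V_up−V_dn)/(S_up−S_dn) = (15.3658−0.5258)/(59.3600−44.5200) = 1.0000. V = [p*·15.3658 + (1−p*)·0.5258]/1.08 = 12.2646. B = V − Δ·S = -40.7354.
The time-0 hedge costs 12.2646, which is the no-arbitrage price.

(0,0): Delta=1.0000 Bond=-40.7354
(1,0): Delta=1.0000 Bond=-43.9942
(1,1): Delta=1.0000 Bond=-43.9942
(2,0): Delta=1.0000 Bond=-47.5137
(2,1): Delta=1.0000 Bond=-47.5137
(2,2): Delta=1.0000 Bond=-47.5137
(3,0): Delta=1.0000 Bond=-51.3148
(3,1): Delta=1.0000 Bond=-51.3148
(3,2): Delta=1.0000 Bond=-51.3148
(3,3): Delta=1.0000 Bond=-51.3148
V0=12.2646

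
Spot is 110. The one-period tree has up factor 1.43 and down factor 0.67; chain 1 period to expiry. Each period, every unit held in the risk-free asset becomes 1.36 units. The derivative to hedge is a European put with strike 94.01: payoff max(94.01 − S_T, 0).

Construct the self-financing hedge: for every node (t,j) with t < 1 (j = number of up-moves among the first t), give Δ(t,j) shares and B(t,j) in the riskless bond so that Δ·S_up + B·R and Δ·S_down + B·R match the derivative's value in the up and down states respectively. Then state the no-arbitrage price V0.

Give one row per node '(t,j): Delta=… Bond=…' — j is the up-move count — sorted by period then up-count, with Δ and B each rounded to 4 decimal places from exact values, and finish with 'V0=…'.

Risk-neutral probability p* = (R−d)/(u−d) = (1.36−0.67)/(1.43−0.67) = 0.9079.
Payoff layer (t=1): V(1,0)=20.3100, V(1,1)=0.0000
Node (0,0) S=110.0000: V=(p*·0.0000+(1−p*)·20.3100)/1.36=1.3755; Δ=(0.0000−20.3100)/(157.3000−73.7000)=-0.2429; B=V−Δ·S=28.0992
Check: Δ(0,0)·S0 + B(0,0) = 1.3755 = V0.

(0,0): Delta=-0.2429 Bond=28.0992
V0=1.3755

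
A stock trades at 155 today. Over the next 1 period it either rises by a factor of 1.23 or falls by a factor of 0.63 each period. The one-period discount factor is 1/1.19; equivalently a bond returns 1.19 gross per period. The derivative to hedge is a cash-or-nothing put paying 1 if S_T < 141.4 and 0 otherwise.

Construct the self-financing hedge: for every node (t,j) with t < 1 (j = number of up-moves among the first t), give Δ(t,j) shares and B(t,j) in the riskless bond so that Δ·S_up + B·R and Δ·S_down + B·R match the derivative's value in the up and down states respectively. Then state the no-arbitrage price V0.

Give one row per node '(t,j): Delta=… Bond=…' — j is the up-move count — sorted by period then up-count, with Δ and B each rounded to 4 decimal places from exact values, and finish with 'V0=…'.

No-arbitrage ⇒ martingale measure with p* = (R−d)/(u−d) = 0.9333.
At expiry t=1: V(1,0)=1.0000, V(1,1)=0.0000
Node (0,0) S=155.0000: V=(p*·0.0000+(1−p*)·1.0000)/1.19=0.0560; Δ=(0.0000−1.0000)/(190.6500−97.6500)=-0.0108; B=V−Δ·S=1.7227
Root portfolio cost Δ·155+B reproduces V0=0.0560.

(0,0): Delta=-0.0108 Bond=1.7227
V0=0.0560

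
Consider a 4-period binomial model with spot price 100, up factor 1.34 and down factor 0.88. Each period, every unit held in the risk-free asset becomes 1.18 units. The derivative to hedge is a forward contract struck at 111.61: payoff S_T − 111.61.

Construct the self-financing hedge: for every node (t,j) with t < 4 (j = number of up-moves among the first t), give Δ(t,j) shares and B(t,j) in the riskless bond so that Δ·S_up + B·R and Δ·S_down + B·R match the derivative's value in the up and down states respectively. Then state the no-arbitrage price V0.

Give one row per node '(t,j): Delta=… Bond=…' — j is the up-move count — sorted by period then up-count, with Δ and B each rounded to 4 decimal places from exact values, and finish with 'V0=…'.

The replicating-portfolio and risk-neutral prices coincide; use p* = (1.18−0.88)/(1.34−0.88) = 0.6522 for the latter.
Terminal values V(4,·): V(4,0)=-51.6405, V(4,1)=-20.2928, V(4,2)=27.4413, V(4,3)=100.1272, V(4,4)=210.8079
Node (3,0) S=68.1472: V=(p*·-20.2928+(1−p*)·-51.6405)/1.18=-26.4375; Δ=(-20.2928−-51.6405)/(91.3172−59.9695)=1.0000; B=V−Δ·S=-94.5847
Node (3,1) S=103.7696: V=(p*·27.4413+(1−p*)·-20.2928)/1.18=9.1849; Δ=(27.4413−-20.2928)/(139.0513−91.3172)=1.0000; B=V−Δ·S=-94.5847
Node (3,2) S=158.0128: V=(p*·100.1272+(1−p*)·27.4413)/1.18=63.4281; Δ=(100.1272−27.4413)/(211.7372−139.0513)=1.0000; B=V−Δ·S=-94.5847
Node (3,3) S=240.6104: V=(p*·210.8079+(1−p*)·100.1272)/1.18=146.0257; Δ=(210.8079−100.1272)/(322.4179−211.7372)=1.0000; B=V−Δ·S=-94.5847
Node (2,0) S=77.4400: V=(p*·9.1849+(1−p*)·-26.4375)/1.18=-2.7166; Δ=(9.1849−-26.4375)/(103.7696−68.1472)=1.0000; B=V−Δ·S=-80.1566
Node (2,1) S=117.9200: V=(p*·63.4281+(1−p*)·9.1849)/1.18=37.7634; Δ=(63.4281−9.1849)/(158.0128−103.7696)=1.0000; B=V−Δ·S=-80.1566
Node (2,2) S=179.5600: V=(p*·146.0257+(1−p*)·63.4281)/1.18=99.4034; Δ=(146.0257−63.4281)/(240.6104−158.0128)=1.0000; B=V−Δ·S=-80.1566
Node (1,0) S=88.0000: V=(p*·37.7634+(1−p*)·-2.7166)/1.18=20.0707; Δ=(37.7634−-2.7166)/(117.9200−77.4400)=1.0000; B=V−Δ·S=-67.9293
Node (1,1) S=134.0000: V=(p*·99.4034+(1−p*)·37.7634)/1.18=66.0707; Δ=(99.4034−37.7634)/(179.5600−117.9200)=1.0000; B=V−Δ·S=-67.9293
Node (0,0) S=100.0000: V=(p*·66.0707+(1−p*)·20.0707)/1.18=42.4328; Δ=(66.0707−20.0707)/(134.0000−88.0000)=1.0000; B=V−Δ·S=-57.5672
Each (Δ,B) replicates both successor values, so the strategy is self-financing and V0 is arbitrage-free.

(0,0): Delta=1.0000 Bond=-57.5672
(1,0): Delta=1.0000 Bond=-67.9293
(1,1): Delta=1.0000 Bond=-67.9293
(2,0): Delta=1.0000 Bond=-80.1566
(2,1): Delta=1.0000 Bond=-80.1566
(2,2): Delta=1.0000 Bond=-80.1566
(3,0): Delta=1.0000 Bond=-94.5847
(3,1): Delta=1.0000 Bond=-94.5847
(3,2): Delta=1.0000 Bond=-94.5847
(3,3): Delta=1.0000 Bond=-94.5847
V0=42.4328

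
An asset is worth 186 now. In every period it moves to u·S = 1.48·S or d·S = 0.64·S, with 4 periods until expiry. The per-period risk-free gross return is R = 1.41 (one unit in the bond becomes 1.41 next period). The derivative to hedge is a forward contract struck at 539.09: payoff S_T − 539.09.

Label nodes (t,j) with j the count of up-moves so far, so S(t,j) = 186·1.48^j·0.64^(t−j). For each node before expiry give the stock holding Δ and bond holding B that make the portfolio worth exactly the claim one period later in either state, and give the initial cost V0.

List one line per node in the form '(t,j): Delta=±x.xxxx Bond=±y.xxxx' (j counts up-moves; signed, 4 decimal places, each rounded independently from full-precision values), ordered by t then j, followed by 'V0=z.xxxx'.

The replicating-portfolio and risk-neutral prices coincide; use p* = (1.41−0.64)/(1.48−0.64) = 0.9167 for the latter.
At expiry t=4: V(4,0)=-507.8844, V(4,1)=-466.9270, V(4,2)=-372.2131, V(4,3)=-153.1871, V(4,4)=353.3105
  t=3,j=0: stock 48.7588 → up 72.1630 (V=-466.9270), down 31.2056 (V=-507.8844). Price -333.5745; hedge Δ=1.0000, bond B=-382.3333.
  t=3,j=1: stock 112.7547 → up 166.8769 (V=-372.2131), down 72.1630 (V=-466.9270). Price -269.5786; hedge Δ=1.0000, bond B=-382.3333.
  t=3,j=2: stock 260.7452 → up 385.9029 (V=-153.1871), down 166.8769 (V=-372.2131). Price -121.5881; hedge Δ=1.0000, bond B=-382.3333.
  t=3,j=3: stock 602.9733 → up 892.4005 (V=353.3105), down 385.9029 (V=-153.1871). Price 220.6400; hedge Δ=1.0000, bond B=-382.3333.
  t=2,j=0: stock 76.1856 → up 112.7547 (V=-269.5786), down 48.7588 (V=-333.5745). Price -194.9728; hedge Δ=1.0000, bond B=-271.1584.
  t=2,j=1: stock 176.1792 → up 260.7452 (V=-121.5881), down 112.7547 (V=-269.5786). Price -94.9792; hedge Δ=1.0000, bond B=-271.1584.
  t=2,j=2: stock 407.4144 → up 602.9733 (V=220.6400), down 260.7452 (V=-121.5881). Price 136.2560; hedge Δ=1.0000, bond B=-271.1584.
  t=1,j=0: stock 119.0400 → up 176.1792 (V=-94.9792), down 76.1856 (V=-194.9728). Price -73.2709; hedge Δ=1.0000, bond B=-192.3109.
  t=1,j=1: stock 275.2800 → up 407.4144 (V=136.2560), down 176.1792 (V=-94.9792). Price 82.9691; hedge Δ=1.0000, bond B=-192.3109.
  t=0,j=0: stock 186.0000 → up 275.2800 (V=82.9691), down 119.0400 (V=-73.2709). Price 49.6093; hedge Δ=1.0000, bond B=-136.3907.
Each (Δ,B) replicates both successor values, so the strategy is self-financing and V0 is arbitrage-free.

(0,0): Delta=1.0000 Bond=-136.3907
(1,0): Delta=1.0000 Bond=-192.3109
(1,1): Delta=1.0000 Bond=-192.3109
(2,0): Delta=1.0000 Bond=-271.1584
(2,1): Delta=1.0000 Bond=-271.1584
(2,2): Delta=1.0000 Bond=-271.1584
(3,0): Delta=1.0000 Bond=-382.3333
(3,1): Delta=1.0000 Bond=-382.3333
(3,2): Delta=1.0000 Bond=-382.3333
(3,3): Delta=1.0000 Bond=-382.3333
V0=49.6093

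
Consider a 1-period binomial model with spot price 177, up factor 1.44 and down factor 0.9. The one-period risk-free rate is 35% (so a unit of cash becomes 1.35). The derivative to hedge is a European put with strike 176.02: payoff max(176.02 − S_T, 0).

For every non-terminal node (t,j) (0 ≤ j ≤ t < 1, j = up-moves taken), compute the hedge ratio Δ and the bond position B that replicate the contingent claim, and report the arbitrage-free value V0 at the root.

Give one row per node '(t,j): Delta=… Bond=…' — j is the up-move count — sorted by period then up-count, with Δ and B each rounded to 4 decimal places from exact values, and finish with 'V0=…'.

No-arbitrage ⇒ martingale measure with p* = (R−d)/(u−d) = 0.8333.
Payoff layer (t=1): V(1,0)=16.7200, V(1,1)=0.0000
Node (0,0) S=177.0000: V=(p*·0.0000+(1−p*)·16.7200)/1.35=2.0642; Δ=(0.0000−16.7200)/(254.8800−159.3000)=-0.1749; B=V−Δ·S=33.0272
The time-0 hedge costs 2.0642, which is the no-arbitrage price.

(0,0): Delta=-0.1749 Bond=33.0272
V0=2.0642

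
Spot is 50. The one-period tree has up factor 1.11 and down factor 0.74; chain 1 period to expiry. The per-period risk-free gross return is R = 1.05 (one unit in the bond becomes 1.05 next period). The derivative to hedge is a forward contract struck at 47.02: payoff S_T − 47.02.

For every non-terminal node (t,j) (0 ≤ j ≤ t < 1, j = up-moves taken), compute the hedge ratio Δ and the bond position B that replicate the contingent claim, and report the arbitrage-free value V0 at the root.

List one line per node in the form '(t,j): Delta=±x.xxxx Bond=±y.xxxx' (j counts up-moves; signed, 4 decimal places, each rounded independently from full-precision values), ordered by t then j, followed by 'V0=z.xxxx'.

Risk-neutral probability p* = (R−d)/(u−d) = (1.05−0.74)/(1.11−0.74) = 0.8378.
At expiry t=1: V(1,0)=-10.0200, V(1,1)=8.4800
Node (0,0) S=50.0000: V=(p*·8.4800+(1−p*)·-10.0200)/1.05=5.2190; Δ=(8.4800−-10.0200)/(55.5000−37.0000)=1.0000; B=V−Δ·S=-44.7810
Self-financing check: at every node Δ·S+B equals the discounted successor values.

(0,0): Delta=1.0000 Bond=-44.7810
V0=5.2190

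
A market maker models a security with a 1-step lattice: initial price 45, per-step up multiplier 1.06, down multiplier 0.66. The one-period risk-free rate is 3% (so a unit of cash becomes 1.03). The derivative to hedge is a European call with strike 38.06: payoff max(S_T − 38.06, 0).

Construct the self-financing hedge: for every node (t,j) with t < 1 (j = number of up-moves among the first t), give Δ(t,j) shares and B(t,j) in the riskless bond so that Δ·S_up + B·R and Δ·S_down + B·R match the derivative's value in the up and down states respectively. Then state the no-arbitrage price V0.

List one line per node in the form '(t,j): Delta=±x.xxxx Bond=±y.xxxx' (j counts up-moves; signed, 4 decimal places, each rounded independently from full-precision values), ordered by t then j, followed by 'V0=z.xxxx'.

(0,0): Delta=0.5356 Bond=-15.4427
V0=8.6573

No-arbitrage ⇒ martingale measure with p* = (R−d)/(u−d) = 0.9250.
Terminal payoffs: V(1,0)=0.0000, V(1,1)=9.6400
(0,0): S=45.0000. Δ = (V_up−V_dn)/(S_up−S_dn) = (9.6400−0.0000)/(47.7000−29.7000) = 0.5356. V = [p*·9.6400 + (1−p*)·0.0000]/1.03 = 8.6573. B = V − Δ·S = -15.4427.
Each (Δ,B) replicates both successor values, so the strategy is self-financing and V0 is arbitrage-free.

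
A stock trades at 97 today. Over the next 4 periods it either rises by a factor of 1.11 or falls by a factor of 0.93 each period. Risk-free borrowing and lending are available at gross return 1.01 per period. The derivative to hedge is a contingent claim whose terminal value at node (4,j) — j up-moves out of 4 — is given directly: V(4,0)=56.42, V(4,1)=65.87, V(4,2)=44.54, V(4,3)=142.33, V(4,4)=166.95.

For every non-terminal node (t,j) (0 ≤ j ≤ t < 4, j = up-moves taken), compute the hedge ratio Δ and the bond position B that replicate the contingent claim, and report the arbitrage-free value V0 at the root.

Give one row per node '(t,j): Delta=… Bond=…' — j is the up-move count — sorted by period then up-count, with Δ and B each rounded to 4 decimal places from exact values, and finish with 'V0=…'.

(0,0): Delta=1.5119 Bond=-73.5961
(1,0): Delta=0.7063 Bond=-1.6591
(1,1): Delta=2.3556 Bond=-165.1733
(2,0): Delta=-0.2773 Bond=80.8499
(2,1): Delta=1.7365 Bond=-104.8327
(2,2): Delta=3.0040 Bond=-244.3154
(3,0): Delta=0.6729 Bond=7.5198
(3,1): Delta=-1.2725 Bond=174.3317
(3,2): Delta=4.8879 Bond=-456.1469
(3,3): Delta=1.0310 Bond=14.9769
V0=73.0615

No-arbitrage ⇒ martingale measure with p* = (R−d)/(u−d) = 0.4444.
Terminal values V(4,·): V(4,0)=56.4200, V(4,1)=65.8700, V(4,2)=44.5400, V(4,3)=142.3300, V(4,4)=166.9500
Node (3,0) S=78.0226: V=(p*·65.8700+(1−p*)·56.4200)/1.01=60.0198; Δ=(65.8700−56.4200)/(86.6051−72.5610)=0.6729; B=V−Δ·S=7.5198
Node (3,1) S=93.1238: V=(p*·44.5400+(1−p*)·65.8700)/1.01=55.8317; Δ=(44.5400−65.8700)/(103.3674−86.6051)=-1.2725; B=V−Δ·S=174.3317
Node (3,2) S=111.1477: V=(p*·142.3300+(1−p*)·44.5400)/1.01=87.1309; Δ=(142.3300−44.5400)/(123.3740−103.3674)=4.8879; B=V−Δ·S=-456.1469
Node (3,3) S=132.6602: V=(p*·166.9500+(1−p*)·142.3300)/1.01=151.7547; Δ=(166.9500−142.3300)/(147.2528−123.3740)=1.0310; B=V−Δ·S=14.9769
Node (2,0) S=83.8953: V=(p*·55.8317+(1−p*)·60.0198)/1.01=57.5826; Δ=(55.8317−60.0198)/(93.1238−78.0226)=-0.2773; B=V−Δ·S=80.8499
Node (2,1) S=100.1331: V=(p*·87.1309+(1−p*)·55.8317)/1.01=69.0519; Δ=(87.1309−55.8317)/(111.1477−93.1238)=1.7365; B=V−Δ·S=-104.8327
Node (2,2) S=119.5137: V=(p*·151.7547+(1−p*)·87.1309)/1.01=114.7055; Δ=(151.7547−87.1309)/(132.6602−111.1477)=3.0040; B=V−Δ·S=-244.3154
Node (1,0) S=90.2100: V=(p*·69.0519+(1−p*)·57.5826)/1.01=62.0595; Δ=(69.0519−57.5826)/(100.1331−83.8953)=0.7063; B=V−Δ·S=-1.6591
Node (1,1) S=107.6700: V=(p*·114.7055+(1−p*)·69.0519)/1.01=88.4578; Δ=(114.7055−69.0519)/(119.5137−100.1331)=2.3556; B=V−Δ·S=-165.1733
Node (0,0) S=97.0000: V=(p*·88.4578+(1−p*)·62.0595)/1.01=73.0615; Δ=(88.4578−62.0595)/(107.6700−90.2100)=1.5119; B=V−Δ·S=-73.5961
Self-financing check: at every node Δ·S+B equals the discounted successor values.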